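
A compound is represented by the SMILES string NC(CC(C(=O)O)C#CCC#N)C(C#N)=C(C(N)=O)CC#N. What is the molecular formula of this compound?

C14H13N5O3

Walk through each heavy atom and fill implicit hydrogens from standard valence (C 4, N 3, O 2, S 2, halogen 1):
  atom 1: N, bond orders sum to 1 (valence 3) → 2 H
  atom 2: C, bond orders sum to 3 (valence 4) → 1 H
  atom 3: C, bond orders sum to 2 (valence 4) → 2 H
  atom 4: C, bond orders sum to 3 (valence 4) → 1 H
  atom 5: C, bond orders sum to 4 (valence 4) → 0 H
  atom 6: O, bond orders sum to 2 (valence 2) → 0 H
  atom 7: O, bond orders sum to 1 (valence 2) → 1 H
  atom 8: C, bond orders sum to 4 (valence 4) → 0 H
  atom 9: C, bond orders sum to 4 (valence 4) → 0 H
  atom 10: C, bond orders sum to 2 (valence 4) → 2 H
  atom 11: C, bond orders sum to 4 (valence 4) → 0 H
  atom 12: N, bond orders sum to 3 (valence 3) → 0 H
  atom 13: C, bond orders sum to 4 (valence 4) → 0 H
  atom 14: C, bond orders sum to 4 (valence 4) → 0 H
  atom 15: N, bond orders sum to 3 (valence 3) → 0 H
  atom 16: C, bond orders sum to 4 (valence 4) → 0 H
  atom 17: C, bond orders sum to 4 (valence 4) → 0 H
  atom 18: N, bond orders sum to 1 (valence 3) → 2 H
  atom 19: O, bond orders sum to 2 (valence 2) → 0 H
  atom 20: C, bond orders sum to 2 (valence 4) → 2 H
  atom 21: C, bond orders sum to 4 (valence 4) → 0 H
  atom 22: N, bond orders sum to 3 (valence 3) → 0 H
Totals → C:14, H:13, N:5, O:3.
In Hill order: C14H13N5O3.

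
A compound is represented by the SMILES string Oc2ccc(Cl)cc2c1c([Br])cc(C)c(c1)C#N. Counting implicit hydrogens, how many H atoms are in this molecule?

Walk through each heavy atom and fill implicit hydrogens from standard valence (C 4, N 3, O 2, S 2, halogen 1); for lowercase aromatic atoms, an aromatic c carries 1 H when it has two neighbours and 0 H with three, and aromatic n carries 0 H:
  atom 1: O, bond orders sum to 1 (valence 2) → 1 H
  atom 2: aromatic c, 3 neighbours → 0 H
  atom 3: aromatic c, 2 neighbours → 1 H
  atom 4: aromatic c, 2 neighbours → 1 H
  atom 5: aromatic c, 3 neighbours → 0 H
  atom 6: Cl (halogen, monovalent) → 0 H
  atom 7: aromatic c, 2 neighbours → 1 H
  atom 8: aromatic c, 3 neighbours → 0 H
  atom 9: aromatic c, 3 neighbours → 0 H
  atom 10: aromatic c, 3 neighbours → 0 H
  atom 11: Br with explicit H count 0
  atom 12: aromatic c, 2 neighbours → 1 H
  atom 13: aromatic c, 3 neighbours → 0 H
  atom 14: C, bond orders sum to 1 (valence 4) → 3 H
  atom 15: aromatic c, 3 neighbours → 0 H
  atom 16: aromatic c, 2 neighbours → 1 H
  atom 17: C, bond orders sum to 4 (valence 4) → 0 H
  atom 18: N, bond orders sum to 3 (valence 3) → 0 H
Total hydrogens: 9.

9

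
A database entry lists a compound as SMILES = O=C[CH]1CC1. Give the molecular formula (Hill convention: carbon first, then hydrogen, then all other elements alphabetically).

Walk through each heavy atom and fill implicit hydrogens from standard valence (C 4, N 3, O 2, S 2, halogen 1):
  atom 1: O, bond orders sum to 2 (valence 2) → 0 H
  atom 2: C, bond orders sum to 3 (valence 4) → 1 H
  atom 3: C with explicit H count 1
  atom 4: C, bond orders sum to 2 (valence 4) → 2 H
  atom 5: C, bond orders sum to 2 (valence 4) → 2 H
Totals → C:4, H:6, O:1.

C4H6O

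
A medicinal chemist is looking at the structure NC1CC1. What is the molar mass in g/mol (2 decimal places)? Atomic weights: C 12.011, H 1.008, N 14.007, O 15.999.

First, the molecular formula is C3H7N (counting implicit H from valence).
  C: 3 × 12.011 = 36.033
  H: 7 × 1.008 = 7.056
  N: 1 × 14.007 = 14.007
Sum: 3×12.011 + 7×1.008 + 1×14.007 = 57.096 → 57.10 g/mol.

57.10 g/mol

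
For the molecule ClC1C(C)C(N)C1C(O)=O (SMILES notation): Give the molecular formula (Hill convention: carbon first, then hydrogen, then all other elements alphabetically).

C6H10ClNO2

Walk through each heavy atom and fill implicit hydrogens from standard valence (C 4, N 3, O 2, S 2, halogen 1):
  atom 1: Cl (halogen, monovalent) → 0 H
  atom 2: C, bond orders sum to 3 (valence 4) → 1 H
  atom 3: C, bond orders sum to 3 (valence 4) → 1 H
  atom 4: C, bond orders sum to 1 (valence 4) → 3 H
  atom 5: C, bond orders sum to 3 (valence 4) → 1 H
  atom 6: N, bond orders sum to 1 (valence 3) → 2 H
  atom 7: C, bond orders sum to 3 (valence 4) → 1 H
  atom 8: C, bond orders sum to 4 (valence 4) → 0 H
  atom 9: O, bond orders sum to 1 (valence 2) → 1 H
  atom 10: O, bond orders sum to 2 (valence 2) → 0 H
Totals → C:6, H:10, Cl:1, N:1, O:2.
In Hill order: C6H10ClNO2.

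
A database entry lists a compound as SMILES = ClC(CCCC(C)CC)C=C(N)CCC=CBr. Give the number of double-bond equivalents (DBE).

2

Degree of unsaturation = (number of rings) + (number of π bonds).
Ring closures in the SMILES: 0.
π bonds: 2 double bonds (each 1 DoU) → 2 DoU from unsaturation.
Total DoU = 0 + 2 = 2.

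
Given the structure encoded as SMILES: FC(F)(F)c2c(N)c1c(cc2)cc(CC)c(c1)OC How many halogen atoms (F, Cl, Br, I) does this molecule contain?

Halogen atoms appear at heavy-atom positions 1, 3, 4 (3×F).
Other groups present: 1 ether, 1 primary amine.
Halogen count: 3.

3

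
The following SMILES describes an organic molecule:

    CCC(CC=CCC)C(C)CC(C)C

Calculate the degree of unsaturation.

1

Degree of unsaturation = (number of rings) + (number of π bonds).
Ring closures in the SMILES: 0.
π bonds: 1 double bond (each 1 DoU) → 1 DoU from unsaturation.
Total DoU = 0 + 1 = 1.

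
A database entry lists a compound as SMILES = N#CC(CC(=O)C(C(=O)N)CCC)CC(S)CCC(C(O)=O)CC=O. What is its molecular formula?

Walk through each heavy atom and fill implicit hydrogens from standard valence (C 4, N 3, O 2, S 2, halogen 1):
  atom 1: N, bond orders sum to 3 (valence 3) → 0 H
  atom 2: C, bond orders sum to 4 (valence 4) → 0 H
  atom 3: C, bond orders sum to 3 (valence 4) → 1 H
  atom 4: C, bond orders sum to 2 (valence 4) → 2 H
  atom 5: C, bond orders sum to 4 (valence 4) → 0 H
  atom 6: O, bond orders sum to 2 (valence 2) → 0 H
  atom 7: C, bond orders sum to 3 (valence 4) → 1 H
  atom 8: C, bond orders sum to 4 (valence 4) → 0 H
  atom 9: O, bond orders sum to 2 (valence 2) → 0 H
  atom 10: N, bond orders sum to 1 (valence 3) → 2 H
  atom 11: C, bond orders sum to 2 (valence 4) → 2 H
  atom 12: C, bond orders sum to 2 (valence 4) → 2 H
  atom 13: C, bond orders sum to 1 (valence 4) → 3 H
  atom 14: C, bond orders sum to 2 (valence 4) → 2 H
  atom 15: C, bond orders sum to 3 (valence 4) → 1 H
  atom 16: S, bond orders sum to 1 (valence 2) → 1 H
  atom 17: C, bond orders sum to 2 (valence 4) → 2 H
  atom 18: C, bond orders sum to 2 (valence 4) → 2 H
  atom 19: C, bond orders sum to 3 (valence 4) → 1 H
  atom 20: C, bond orders sum to 4 (valence 4) → 0 H
  atom 21: O, bond orders sum to 1 (valence 2) → 1 H
  atom 22: O, bond orders sum to 2 (valence 2) → 0 H
  atom 23: C, bond orders sum to 2 (valence 4) → 2 H
  atom 24: C, bond orders sum to 3 (valence 4) → 1 H
  atom 25: O, bond orders sum to 2 (valence 2) → 0 H
Totals → C:17, H:26, N:2, O:5, S:1.

C17H26N2O5S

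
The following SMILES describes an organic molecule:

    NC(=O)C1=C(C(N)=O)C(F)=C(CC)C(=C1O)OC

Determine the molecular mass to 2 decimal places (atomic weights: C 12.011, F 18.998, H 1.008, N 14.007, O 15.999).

First, the molecular formula is C11H13FN2O4 (counting implicit H from valence).
  C: 11 × 12.011 = 132.121
  F: 1 × 18.998 = 18.998
  H: 13 × 1.008 = 13.104
  N: 2 × 14.007 = 28.014
  O: 4 × 15.999 = 63.996
Sum: 11×12.011 + 1×18.998 + 13×1.008 + 2×14.007 + 4×15.999 = 256.233 → 256.23 g/mol.

256.23 g/mol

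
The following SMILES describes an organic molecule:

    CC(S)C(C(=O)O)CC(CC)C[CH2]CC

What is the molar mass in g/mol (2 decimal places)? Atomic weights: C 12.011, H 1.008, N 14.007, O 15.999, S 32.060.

232.38 g/mol

First, the molecular formula is C12H24O2S (counting implicit H from valence).
  C: 12 × 12.011 = 144.132
  H: 24 × 1.008 = 24.192
  O: 2 × 15.999 = 31.998
  S: 1 × 32.060 = 32.060
Sum: 12×12.011 + 24×1.008 + 2×15.999 + 1×32.060 = 232.382 → 232.38 g/mol.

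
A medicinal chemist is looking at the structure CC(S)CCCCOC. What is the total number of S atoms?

1

Scan the SMILES for S atoms (remember two-letter symbols like Cl and Br are single atoms).
Sulfur count: 1.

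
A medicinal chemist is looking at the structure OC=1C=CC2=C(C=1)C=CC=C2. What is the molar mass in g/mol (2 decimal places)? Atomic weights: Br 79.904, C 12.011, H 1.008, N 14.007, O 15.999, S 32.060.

144.17 g/mol

First, the molecular formula is C10H8O (counting implicit H from valence).
  C: 10 × 12.011 = 120.110
  H: 8 × 1.008 = 8.064
  O: 1 × 15.999 = 15.999
Sum: 10×12.011 + 8×1.008 + 1×15.999 = 144.173 → 144.17 g/mol.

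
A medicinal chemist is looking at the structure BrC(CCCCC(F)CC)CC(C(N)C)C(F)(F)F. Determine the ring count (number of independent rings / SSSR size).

In SMILES, each pair of matching ring-closure digits denotes one ring-closing bond; the number of such bonds equals the number of independent rings.
Ring-closure bonds here: 0.

0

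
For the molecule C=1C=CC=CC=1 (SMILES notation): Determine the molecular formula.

Walk through each heavy atom and fill implicit hydrogens from standard valence (C 4, N 3, O 2, S 2, halogen 1):
  atom 1: C, bond orders sum to 3 (valence 4) → 1 H
  atom 2: C, bond orders sum to 3 (valence 4) → 1 H
  atom 3: C, bond orders sum to 3 (valence 4) → 1 H
  atom 4: C, bond orders sum to 3 (valence 4) → 1 H
  atom 5: C, bond orders sum to 3 (valence 4) → 1 H
  atom 6: C, bond orders sum to 3 (valence 4) → 1 H
Totals → C:6, H:6.
In Hill order: C6H6.

C6H6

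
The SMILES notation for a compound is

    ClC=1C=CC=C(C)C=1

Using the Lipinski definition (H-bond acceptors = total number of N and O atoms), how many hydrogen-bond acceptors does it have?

N atoms: 0; O atoms: 0.
Lipinski HBA = 0 + 0 = 0.

0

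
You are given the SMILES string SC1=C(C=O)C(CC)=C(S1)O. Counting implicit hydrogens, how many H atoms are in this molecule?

Walk through each heavy atom and fill implicit hydrogens from standard valence (C 4, N 3, O 2, S 2, halogen 1):
  atom 1: S, bond orders sum to 1 (valence 2) → 1 H
  atom 2: C, bond orders sum to 4 (valence 4) → 0 H
  atom 3: C, bond orders sum to 4 (valence 4) → 0 H
  atom 4: C, bond orders sum to 3 (valence 4) → 1 H
  atom 5: O, bond orders sum to 2 (valence 2) → 0 H
  atom 6: C, bond orders sum to 4 (valence 4) → 0 H
  atom 7: C, bond orders sum to 2 (valence 4) → 2 H
  atom 8: C, bond orders sum to 1 (valence 4) → 3 H
  atom 9: C, bond orders sum to 4 (valence 4) → 0 H
  atom 10: S, bond orders sum to 2 (valence 2) → 0 H
  atom 11: O, bond orders sum to 1 (valence 2) → 1 H
Total hydrogens: 8.

8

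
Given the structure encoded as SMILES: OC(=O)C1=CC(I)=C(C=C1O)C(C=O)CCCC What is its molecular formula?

C13H15IO4

Walk through each heavy atom and fill implicit hydrogens from standard valence (C 4, N 3, O 2, S 2, halogen 1):
  atom 1: O, bond orders sum to 1 (valence 2) → 1 H
  atom 2: C, bond orders sum to 4 (valence 4) → 0 H
  atom 3: O, bond orders sum to 2 (valence 2) → 0 H
  atom 4: C, bond orders sum to 4 (valence 4) → 0 H
  atom 5: C, bond orders sum to 3 (valence 4) → 1 H
  atom 6: C, bond orders sum to 4 (valence 4) → 0 H
  atom 7: I (halogen, monovalent) → 0 H
  atom 8: C, bond orders sum to 4 (valence 4) → 0 H
  atom 9: C, bond orders sum to 3 (valence 4) → 1 H
  atom 10: C, bond orders sum to 4 (valence 4) → 0 H
  atom 11: O, bond orders sum to 1 (valence 2) → 1 H
  atom 12: C, bond orders sum to 3 (valence 4) → 1 H
  atom 13: C, bond orders sum to 3 (valence 4) → 1 H
  atom 14: O, bond orders sum to 2 (valence 2) → 0 H
  atom 15: C, bond orders sum to 2 (valence 4) → 2 H
  atom 16: C, bond orders sum to 2 (valence 4) → 2 H
  atom 17: C, bond orders sum to 2 (valence 4) → 2 H
  atom 18: C, bond orders sum to 1 (valence 4) → 3 H
Totals → C:13, H:15, I:1, O:4.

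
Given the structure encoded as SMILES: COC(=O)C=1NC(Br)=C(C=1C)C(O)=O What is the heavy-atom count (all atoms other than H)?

14

Every atom symbol written in the SMILES (organic subset) is one heavy atom; implicit H are not written.
Heavy atoms by element → Br:1, C:8, N:1, O:4.
Total: 14.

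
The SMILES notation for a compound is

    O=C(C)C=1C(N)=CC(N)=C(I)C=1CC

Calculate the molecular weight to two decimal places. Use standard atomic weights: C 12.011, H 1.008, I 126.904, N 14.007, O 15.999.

304.13 g/mol

First, the molecular formula is C10H13IN2O (counting implicit H from valence).
  C: 10 × 12.011 = 120.110
  H: 13 × 1.008 = 13.104
  I: 1 × 126.904 = 126.904
  N: 2 × 14.007 = 28.014
  O: 1 × 15.999 = 15.999
Sum: 10×12.011 + 13×1.008 + 1×126.904 + 2×14.007 + 1×15.999 = 304.131 → 304.13 g/mol.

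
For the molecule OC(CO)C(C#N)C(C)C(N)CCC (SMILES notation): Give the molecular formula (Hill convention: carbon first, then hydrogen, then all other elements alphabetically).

C10H20N2O2

Walk through each heavy atom and fill implicit hydrogens from standard valence (C 4, N 3, O 2, S 2, halogen 1):
  atom 1: O, bond orders sum to 1 (valence 2) → 1 H
  atom 2: C, bond orders sum to 3 (valence 4) → 1 H
  atom 3: C, bond orders sum to 2 (valence 4) → 2 H
  atom 4: O, bond orders sum to 1 (valence 2) → 1 H
  atom 5: C, bond orders sum to 3 (valence 4) → 1 H
  atom 6: C, bond orders sum to 4 (valence 4) → 0 H
  atom 7: N, bond orders sum to 3 (valence 3) → 0 H
  atom 8: C, bond orders sum to 3 (valence 4) → 1 H
  atom 9: C, bond orders sum to 1 (valence 4) → 3 H
  atom 10: C, bond orders sum to 3 (valence 4) → 1 H
  atom 11: N, bond orders sum to 1 (valence 3) → 2 H
  atom 12: C, bond orders sum to 2 (valence 4) → 2 H
  atom 13: C, bond orders sum to 2 (valence 4) → 2 H
  atom 14: C, bond orders sum to 1 (valence 4) → 3 H
Totals → C:10, H:20, N:2, O:2.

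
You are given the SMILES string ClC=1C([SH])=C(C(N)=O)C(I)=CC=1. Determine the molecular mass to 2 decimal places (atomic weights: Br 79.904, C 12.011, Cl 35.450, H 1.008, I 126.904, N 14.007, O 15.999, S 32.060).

313.54 g/mol

First, the molecular formula is C7H5ClINOS (counting implicit H from valence).
  C: 7 × 12.011 = 84.077
  Cl: 1 × 35.450 = 35.450
  H: 5 × 1.008 = 5.040
  I: 1 × 126.904 = 126.904
  N: 1 × 14.007 = 14.007
  O: 1 × 15.999 = 15.999
  S: 1 × 32.060 = 32.060
Sum: 7×12.011 + 1×35.450 + 5×1.008 + 1×126.904 + 1×14.007 + 1×15.999 + 1×32.060 = 313.537 → 313.54 g/mol.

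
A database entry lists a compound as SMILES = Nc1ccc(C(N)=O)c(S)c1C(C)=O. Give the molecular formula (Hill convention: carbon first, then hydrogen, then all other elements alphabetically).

Walk through each heavy atom and fill implicit hydrogens from standard valence (C 4, N 3, O 2, S 2, halogen 1); for lowercase aromatic atoms, an aromatic c carries 1 H when it has two neighbours and 0 H with three, and aromatic n carries 0 H:
  atom 1: N, bond orders sum to 1 (valence 3) → 2 H
  atom 2: aromatic c, 3 neighbours → 0 H
  atom 3: aromatic c, 2 neighbours → 1 H
  atom 4: aromatic c, 2 neighbours → 1 H
  atom 5: aromatic c, 3 neighbours → 0 H
  atom 6: C, bond orders sum to 4 (valence 4) → 0 H
  atom 7: N, bond orders sum to 1 (valence 3) → 2 H
  atom 8: O, bond orders sum to 2 (valence 2) → 0 H
  atom 9: aromatic c, 3 neighbours → 0 H
  atom 10: S, bond orders sum to 1 (valence 2) → 1 H
  atom 11: aromatic c, 3 neighbours → 0 H
  atom 12: C, bond orders sum to 4 (valence 4) → 0 H
  atom 13: C, bond orders sum to 1 (valence 4) → 3 H
  atom 14: O, bond orders sum to 2 (valence 2) → 0 H
Totals → C:9, H:10, N:2, O:2, S:1.
In Hill order: C9H10N2O2S.

C9H10N2O2S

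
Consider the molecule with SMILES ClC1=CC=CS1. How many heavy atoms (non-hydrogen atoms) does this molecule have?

Every atom symbol written in the SMILES (organic subset) is one heavy atom; implicit H are not written.
Heavy atoms by element → C:4, Cl:1, S:1.
Total: 6.

6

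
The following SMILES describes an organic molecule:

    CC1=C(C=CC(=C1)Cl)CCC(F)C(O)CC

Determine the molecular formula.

C13H18ClFO

Walk through each heavy atom and fill implicit hydrogens from standard valence (C 4, N 3, O 2, S 2, halogen 1):
  atom 1: C, bond orders sum to 1 (valence 4) → 3 H
  atom 2: C, bond orders sum to 4 (valence 4) → 0 H
  atom 3: C, bond orders sum to 4 (valence 4) → 0 H
  atom 4: C, bond orders sum to 3 (valence 4) → 1 H
  atom 5: C, bond orders sum to 3 (valence 4) → 1 H
  atom 6: C, bond orders sum to 4 (valence 4) → 0 H
  atom 7: C, bond orders sum to 3 (valence 4) → 1 H
  atom 8: Cl (halogen, monovalent) → 0 H
  atom 9: C, bond orders sum to 2 (valence 4) → 2 H
  atom 10: C, bond orders sum to 2 (valence 4) → 2 H
  atom 11: C, bond orders sum to 3 (valence 4) → 1 H
  atom 12: F (halogen, monovalent) → 0 H
  atom 13: C, bond orders sum to 3 (valence 4) → 1 H
  atom 14: O, bond orders sum to 1 (valence 2) → 1 H
  atom 15: C, bond orders sum to 2 (valence 4) → 2 H
  atom 16: C, bond orders sum to 1 (valence 4) → 3 H
Totals → C:13, H:18, Cl:1, F:1, O:1.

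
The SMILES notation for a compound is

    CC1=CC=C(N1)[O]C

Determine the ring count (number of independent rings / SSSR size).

In SMILES, each pair of matching ring-closure digits denotes one ring-closing bond; the number of such bonds equals the number of independent rings.
Ring-closure bonds here: 1.

1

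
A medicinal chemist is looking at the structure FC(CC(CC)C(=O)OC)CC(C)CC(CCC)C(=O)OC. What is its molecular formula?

Walk through each heavy atom and fill implicit hydrogens from standard valence (C 4, N 3, O 2, S 2, halogen 1):
  atom 1: F (halogen, monovalent) → 0 H
  atom 2: C, bond orders sum to 3 (valence 4) → 1 H
  atom 3: C, bond orders sum to 2 (valence 4) → 2 H
  atom 4: C, bond orders sum to 3 (valence 4) → 1 H
  atom 5: C, bond orders sum to 2 (valence 4) → 2 H
  atom 6: C, bond orders sum to 1 (valence 4) → 3 H
  atom 7: C, bond orders sum to 4 (valence 4) → 0 H
  atom 8: O, bond orders sum to 2 (valence 2) → 0 H
  atom 9: O, bond orders sum to 2 (valence 2) → 0 H
  atom 10: C, bond orders sum to 1 (valence 4) → 3 H
  atom 11: C, bond orders sum to 2 (valence 4) → 2 H
  atom 12: C, bond orders sum to 3 (valence 4) → 1 H
  atom 13: C, bond orders sum to 1 (valence 4) → 3 H
  atom 14: C, bond orders sum to 2 (valence 4) → 2 H
  atom 15: C, bond orders sum to 3 (valence 4) → 1 H
  atom 16: C, bond orders sum to 2 (valence 4) → 2 H
  atom 17: C, bond orders sum to 2 (valence 4) → 2 H
  atom 18: C, bond orders sum to 1 (valence 4) → 3 H
  atom 19: C, bond orders sum to 4 (valence 4) → 0 H
  atom 20: O, bond orders sum to 2 (valence 2) → 0 H
  atom 21: O, bond orders sum to 2 (valence 2) → 0 H
  atom 22: C, bond orders sum to 1 (valence 4) → 3 H
Totals → C:17, H:31, F:1, O:4.

C17H31FO4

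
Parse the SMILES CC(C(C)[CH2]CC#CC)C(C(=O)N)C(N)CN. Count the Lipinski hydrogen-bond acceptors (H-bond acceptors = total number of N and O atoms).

4

N atoms: 3; O atoms: 1.
Lipinski HBA = 3 + 1 = 4.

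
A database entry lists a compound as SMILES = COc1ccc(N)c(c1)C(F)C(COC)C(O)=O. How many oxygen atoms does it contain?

4

Scan the SMILES for O atoms (remember two-letter symbols like Cl and Br are single atoms).
Oxygen count: 4.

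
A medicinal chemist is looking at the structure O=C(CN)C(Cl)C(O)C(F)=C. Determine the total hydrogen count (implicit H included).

9

Walk through each heavy atom and fill implicit hydrogens from standard valence (C 4, N 3, O 2, S 2, halogen 1):
  atom 1: O, bond orders sum to 2 (valence 2) → 0 H
  atom 2: C, bond orders sum to 4 (valence 4) → 0 H
  atom 3: C, bond orders sum to 2 (valence 4) → 2 H
  atom 4: N, bond orders sum to 1 (valence 3) → 2 H
  atom 5: C, bond orders sum to 3 (valence 4) → 1 H
  atom 6: Cl (halogen, monovalent) → 0 H
  atom 7: C, bond orders sum to 3 (valence 4) → 1 H
  atom 8: O, bond orders sum to 1 (valence 2) → 1 H
  atom 9: C, bond orders sum to 4 (valence 4) → 0 H
  atom 10: F (halogen, monovalent) → 0 H
  atom 11: C, bond orders sum to 2 (valence 4) → 2 H
Total hydrogens: 9.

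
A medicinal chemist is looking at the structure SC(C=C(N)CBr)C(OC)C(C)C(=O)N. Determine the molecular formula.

Walk through each heavy atom and fill implicit hydrogens from standard valence (C 4, N 3, O 2, S 2, halogen 1):
  atom 1: S, bond orders sum to 1 (valence 2) → 1 H
  atom 2: C, bond orders sum to 3 (valence 4) → 1 H
  atom 3: C, bond orders sum to 3 (valence 4) → 1 H
  atom 4: C, bond orders sum to 4 (valence 4) → 0 H
  atom 5: N, bond orders sum to 1 (valence 3) → 2 H
  atom 6: C, bond orders sum to 2 (valence 4) → 2 H
  atom 7: Br (halogen, monovalent) → 0 H
  atom 8: C, bond orders sum to 3 (valence 4) → 1 H
  atom 9: O, bond orders sum to 2 (valence 2) → 0 H
  atom 10: C, bond orders sum to 1 (valence 4) → 3 H
  atom 11: C, bond orders sum to 3 (valence 4) → 1 H
  atom 12: C, bond orders sum to 1 (valence 4) → 3 H
  atom 13: C, bond orders sum to 4 (valence 4) → 0 H
  atom 14: O, bond orders sum to 2 (valence 2) → 0 H
  atom 15: N, bond orders sum to 1 (valence 3) → 2 H
Totals → C:9, H:17, Br:1, N:2, O:2, S:1.
In Hill order: C9H17BrN2O2S.

C9H17BrN2O2S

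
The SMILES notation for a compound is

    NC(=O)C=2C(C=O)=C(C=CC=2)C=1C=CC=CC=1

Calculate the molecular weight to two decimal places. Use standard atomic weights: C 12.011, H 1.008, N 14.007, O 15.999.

First, the molecular formula is C14H11NO2 (counting implicit H from valence).
  C: 14 × 12.011 = 168.154
  H: 11 × 1.008 = 11.088
  N: 1 × 14.007 = 14.007
  O: 2 × 15.999 = 31.998
Sum: 14×12.011 + 11×1.008 + 1×14.007 + 2×15.999 = 225.247 → 225.25 g/mol.

225.25 g/mol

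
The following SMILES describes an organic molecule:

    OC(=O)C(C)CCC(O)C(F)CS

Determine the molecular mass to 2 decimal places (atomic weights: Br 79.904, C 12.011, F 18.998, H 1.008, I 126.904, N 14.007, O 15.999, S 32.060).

First, the molecular formula is C8H15FO3S (counting implicit H from valence).
  C: 8 × 12.011 = 96.088
  F: 1 × 18.998 = 18.998
  H: 15 × 1.008 = 15.120
  O: 3 × 15.999 = 47.997
  S: 1 × 32.060 = 32.060
Sum: 8×12.011 + 1×18.998 + 15×1.008 + 3×15.999 + 1×32.060 = 210.263 → 210.26 g/mol.

210.26 g/mol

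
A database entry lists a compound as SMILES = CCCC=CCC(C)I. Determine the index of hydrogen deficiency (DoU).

Degree of unsaturation = (number of rings) + (number of π bonds).
Ring closures in the SMILES: 0.
π bonds: 1 double bond (each 1 DoU) → 1 DoU from unsaturation.
Total DoU = 0 + 1 = 1.

1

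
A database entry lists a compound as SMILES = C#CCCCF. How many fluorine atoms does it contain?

1

Scan the SMILES for F atoms (remember two-letter symbols like Cl and Br are single atoms).
Fluorine count: 1.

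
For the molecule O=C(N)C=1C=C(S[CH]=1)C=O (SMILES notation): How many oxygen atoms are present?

Scan the SMILES for O atoms (remember two-letter symbols like Cl and Br are single atoms).
Oxygen count: 2.

2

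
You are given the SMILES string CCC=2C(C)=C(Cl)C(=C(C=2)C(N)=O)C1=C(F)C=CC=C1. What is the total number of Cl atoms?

Scan the SMILES for Cl atoms (remember two-letter symbols like Cl and Br are single atoms).
Chlorine count: 1.

1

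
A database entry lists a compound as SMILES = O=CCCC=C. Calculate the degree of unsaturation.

Degree of unsaturation = (number of rings) + (number of π bonds).
Ring closures in the SMILES: 0.
π bonds: 2 double bonds (each 1 DoU) → 2 DoU from unsaturation.
Total DoU = 0 + 2 = 2.

2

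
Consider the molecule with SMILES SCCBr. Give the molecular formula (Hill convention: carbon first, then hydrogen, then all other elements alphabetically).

C2H5BrS

Walk through each heavy atom and fill implicit hydrogens from standard valence (C 4, N 3, O 2, S 2, halogen 1):
  atom 1: S, bond orders sum to 1 (valence 2) → 1 H
  atom 2: C, bond orders sum to 2 (valence 4) → 2 H
  atom 3: C, bond orders sum to 2 (valence 4) → 2 H
  atom 4: Br (halogen, monovalent) → 0 H
Totals → C:2, H:5, Br:1, S:1.
In Hill order: C2H5BrS.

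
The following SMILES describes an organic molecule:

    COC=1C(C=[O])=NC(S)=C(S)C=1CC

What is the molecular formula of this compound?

Walk through each heavy atom and fill implicit hydrogens from standard valence (C 4, N 3, O 2, S 2, halogen 1):
  atom 1: C, bond orders sum to 1 (valence 4) → 3 H
  atom 2: O, bond orders sum to 2 (valence 2) → 0 H
  atom 3: C, bond orders sum to 4 (valence 4) → 0 H
  atom 4: C, bond orders sum to 4 (valence 4) → 0 H
  atom 5: C, bond orders sum to 3 (valence 4) → 1 H
  atom 6: O with explicit H count 0
  atom 7: N, bond orders sum to 3 (valence 3) → 0 H
  atom 8: C, bond orders sum to 4 (valence 4) → 0 H
  atom 9: S, bond orders sum to 1 (valence 2) → 1 H
  atom 10: C, bond orders sum to 4 (valence 4) → 0 H
  atom 11: S, bond orders sum to 1 (valence 2) → 1 H
  atom 12: C, bond orders sum to 4 (valence 4) → 0 H
  atom 13: C, bond orders sum to 2 (valence 4) → 2 H
  atom 14: C, bond orders sum to 1 (valence 4) → 3 H
Totals → C:9, H:11, N:1, O:2, S:2.
In Hill order: C9H11NO2S2.

C9H11NO2S2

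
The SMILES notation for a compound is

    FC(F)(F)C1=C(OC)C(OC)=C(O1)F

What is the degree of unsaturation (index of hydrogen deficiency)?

3

Degree of unsaturation = (number of rings) + (number of π bonds).
Ring closures in the SMILES: 1.
π bonds: 2 double bonds (each 1 DoU) → 2 DoU from unsaturation.
Total DoU = 1 + 2 = 3.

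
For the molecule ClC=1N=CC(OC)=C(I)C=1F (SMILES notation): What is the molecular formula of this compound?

C6H4ClFINO

Walk through each heavy atom and fill implicit hydrogens from standard valence (C 4, N 3, O 2, S 2, halogen 1):
  atom 1: Cl (halogen, monovalent) → 0 H
  atom 2: C, bond orders sum to 4 (valence 4) → 0 H
  atom 3: N, bond orders sum to 3 (valence 3) → 0 H
  atom 4: C, bond orders sum to 3 (valence 4) → 1 H
  atom 5: C, bond orders sum to 4 (valence 4) → 0 H
  atom 6: O, bond orders sum to 2 (valence 2) → 0 H
  atom 7: C, bond orders sum to 1 (valence 4) → 3 H
  atom 8: C, bond orders sum to 4 (valence 4) → 0 H
  atom 9: I (halogen, monovalent) → 0 H
  atom 10: C, bond orders sum to 4 (valence 4) → 0 H
  atom 11: F (halogen, monovalent) → 0 H
Totals → C:6, H:4, Cl:1, F:1, I:1, N:1, O:1.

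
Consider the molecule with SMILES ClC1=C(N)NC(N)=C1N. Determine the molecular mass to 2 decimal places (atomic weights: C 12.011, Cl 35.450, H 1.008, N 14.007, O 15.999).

146.58 g/mol

First, the molecular formula is C4H7ClN4 (counting implicit H from valence).
  C: 4 × 12.011 = 48.044
  Cl: 1 × 35.450 = 35.450
  H: 7 × 1.008 = 7.056
  N: 4 × 14.007 = 56.028
Sum: 4×12.011 + 1×35.450 + 7×1.008 + 4×14.007 = 146.578 → 146.58 g/mol.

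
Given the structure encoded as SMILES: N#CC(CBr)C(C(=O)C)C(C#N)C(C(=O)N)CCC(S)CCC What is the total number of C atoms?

Count every carbon token in the SMILES (each C, including those in ring-closure positions and inside branches).
Carbon count: 16.

16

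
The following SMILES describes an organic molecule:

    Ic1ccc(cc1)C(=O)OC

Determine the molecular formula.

Walk through each heavy atom and fill implicit hydrogens from standard valence (C 4, N 3, O 2, S 2, halogen 1); for lowercase aromatic atoms, an aromatic c carries 1 H when it has two neighbours and 0 H with three, and aromatic n carries 0 H:
  atom 1: I (halogen, monovalent) → 0 H
  atom 2: aromatic c, 3 neighbours → 0 H
  atom 3: aromatic c, 2 neighbours → 1 H
  atom 4: aromatic c, 2 neighbours → 1 H
  atom 5: aromatic c, 3 neighbours → 0 H
  atom 6: aromatic c, 2 neighbours → 1 H
  atom 7: aromatic c, 2 neighbours → 1 H
  atom 8: C, bond orders sum to 4 (valence 4) → 0 H
  atom 9: O, bond orders sum to 2 (valence 2) → 0 H
  atom 10: O, bond orders sum to 2 (valence 2) → 0 H
  atom 11: C, bond orders sum to 1 (valence 4) → 3 H
Totals → C:8, H:7, I:1, O:2.

C8H7IO2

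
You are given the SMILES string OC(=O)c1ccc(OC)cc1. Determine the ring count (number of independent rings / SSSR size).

In SMILES, each pair of matching ring-closure digits denotes one ring-closing bond; the number of such bonds equals the number of independent rings.
Ring-closure bonds here: 1.

1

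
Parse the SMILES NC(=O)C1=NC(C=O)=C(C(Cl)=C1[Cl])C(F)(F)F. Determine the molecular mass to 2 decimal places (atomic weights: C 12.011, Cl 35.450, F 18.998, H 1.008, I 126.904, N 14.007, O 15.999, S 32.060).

First, the molecular formula is C8H3Cl2F3N2O2 (counting implicit H from valence).
  C: 8 × 12.011 = 96.088
  Cl: 2 × 35.450 = 70.900
  F: 3 × 18.998 = 56.994
  H: 3 × 1.008 = 3.024
  N: 2 × 14.007 = 28.014
  O: 2 × 15.999 = 31.998
Sum: 8×12.011 + 2×35.450 + 3×18.998 + 3×1.008 + 2×14.007 + 2×15.999 = 287.018 → 287.02 g/mol.

287.02 g/mol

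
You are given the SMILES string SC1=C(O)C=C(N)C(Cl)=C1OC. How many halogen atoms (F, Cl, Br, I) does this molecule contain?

1

Halogen atoms appear at heavy-atom position 9 (1×Cl).
Other groups present: 1 ether, 1 hydroxyl, 1 primary amine, 1 thiol.
Halogen count: 1.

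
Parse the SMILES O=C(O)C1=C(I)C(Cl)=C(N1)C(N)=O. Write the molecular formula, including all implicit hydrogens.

Walk through each heavy atom and fill implicit hydrogens from standard valence (C 4, N 3, O 2, S 2, halogen 1):
  atom 1: O, bond orders sum to 2 (valence 2) → 0 H
  atom 2: C, bond orders sum to 4 (valence 4) → 0 H
  atom 3: O, bond orders sum to 1 (valence 2) → 1 H
  atom 4: C, bond orders sum to 4 (valence 4) → 0 H
  atom 5: C, bond orders sum to 4 (valence 4) → 0 H
  atom 6: I (halogen, monovalent) → 0 H
  atom 7: C, bond orders sum to 4 (valence 4) → 0 H
  atom 8: Cl (halogen, monovalent) → 0 H
  atom 9: C, bond orders sum to 4 (valence 4) → 0 H
  atom 10: N, bond orders sum to 2 (valence 3) → 1 H
  atom 11: C, bond orders sum to 4 (valence 4) → 0 H
  atom 12: N, bond orders sum to 1 (valence 3) → 2 H
  atom 13: O, bond orders sum to 2 (valence 2) → 0 H
Totals → C:6, H:4, Cl:1, I:1, N:2, O:3.
In Hill order: C6H4ClIN2O3.

C6H4ClIN2O3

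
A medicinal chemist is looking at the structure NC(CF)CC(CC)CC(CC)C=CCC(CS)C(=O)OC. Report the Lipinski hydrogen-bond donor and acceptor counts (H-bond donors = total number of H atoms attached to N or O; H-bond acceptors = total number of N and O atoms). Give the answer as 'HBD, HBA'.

Donors: find every N or O and count the H atoms it carries.
  atom 1 (N): bond orders sum to 1 → 2 H
  atom 20 (O): bond orders sum to 2 → 0 H
  atom 21 (O): bond orders sum to 2 → 0 H
Lipinski HBD = 2.
Acceptors: N atoms = 1, O atoms = 2 → HBA = 3.

2, 3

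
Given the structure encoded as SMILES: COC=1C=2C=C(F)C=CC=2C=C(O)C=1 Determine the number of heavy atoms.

14

Every atom symbol written in the SMILES (organic subset) is one heavy atom; implicit H are not written.
Heavy atoms by element → C:11, F:1, O:2.
Total: 14.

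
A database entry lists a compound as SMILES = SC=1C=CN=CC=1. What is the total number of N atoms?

Scan the SMILES for N atoms (remember two-letter symbols like Cl and Br are single atoms).
Nitrogen count: 1.

1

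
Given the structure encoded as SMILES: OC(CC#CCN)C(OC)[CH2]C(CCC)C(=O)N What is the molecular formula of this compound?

C13H24N2O3

Walk through each heavy atom and fill implicit hydrogens from standard valence (C 4, N 3, O 2, S 2, halogen 1):
  atom 1: O, bond orders sum to 1 (valence 2) → 1 H
  atom 2: C, bond orders sum to 3 (valence 4) → 1 H
  atom 3: C, bond orders sum to 2 (valence 4) → 2 H
  atom 4: C, bond orders sum to 4 (valence 4) → 0 H
  atom 5: C, bond orders sum to 4 (valence 4) → 0 H
  atom 6: C, bond orders sum to 2 (valence 4) → 2 H
  atom 7: N, bond orders sum to 1 (valence 3) → 2 H
  atom 8: C, bond orders sum to 3 (valence 4) → 1 H
  atom 9: O, bond orders sum to 2 (valence 2) → 0 H
  atom 10: C, bond orders sum to 1 (valence 4) → 3 H
  atom 11: C with explicit H count 2
  atom 12: C, bond orders sum to 3 (valence 4) → 1 H
  atom 13: C, bond orders sum to 2 (valence 4) → 2 H
  atom 14: C, bond orders sum to 2 (valence 4) → 2 H
  atom 15: C, bond orders sum to 1 (valence 4) → 3 H
  atom 16: C, bond orders sum to 4 (valence 4) → 0 H
  atom 17: O, bond orders sum to 2 (valence 2) → 0 H
  atom 18: N, bond orders sum to 1 (valence 3) → 2 H
Totals → C:13, H:24, N:2, O:3.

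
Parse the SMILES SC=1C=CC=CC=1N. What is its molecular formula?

C6H7NS

Walk through each heavy atom and fill implicit hydrogens from standard valence (C 4, N 3, O 2, S 2, halogen 1):
  atom 1: S, bond orders sum to 1 (valence 2) → 1 H
  atom 2: C, bond orders sum to 4 (valence 4) → 0 H
  atom 3: C, bond orders sum to 3 (valence 4) → 1 H
  atom 4: C, bond orders sum to 3 (valence 4) → 1 H
  atom 5: C, bond orders sum to 3 (valence 4) → 1 H
  atom 6: C, bond orders sum to 3 (valence 4) → 1 H
  atom 7: C, bond orders sum to 4 (valence 4) → 0 H
  atom 8: N, bond orders sum to 1 (valence 3) → 2 H
Totals → C:6, H:7, N:1, S:1.
In Hill order: C6H7NS.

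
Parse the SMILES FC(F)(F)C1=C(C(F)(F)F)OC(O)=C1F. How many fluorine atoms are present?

7

Scan the SMILES for F atoms (remember two-letter symbols like Cl and Br are single atoms).
Fluorine count: 7.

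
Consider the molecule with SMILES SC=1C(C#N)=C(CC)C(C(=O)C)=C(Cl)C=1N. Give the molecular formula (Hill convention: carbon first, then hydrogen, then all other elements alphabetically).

Walk through each heavy atom and fill implicit hydrogens from standard valence (C 4, N 3, O 2, S 2, halogen 1):
  atom 1: S, bond orders sum to 1 (valence 2) → 1 H
  atom 2: C, bond orders sum to 4 (valence 4) → 0 H
  atom 3: C, bond orders sum to 4 (valence 4) → 0 H
  atom 4: C, bond orders sum to 4 (valence 4) → 0 H
  atom 5: N, bond orders sum to 3 (valence 3) → 0 H
  atom 6: C, bond orders sum to 4 (valence 4) → 0 H
  atom 7: C, bond orders sum to 2 (valence 4) → 2 H
  atom 8: C, bond orders sum to 1 (valence 4) → 3 H
  atom 9: C, bond orders sum to 4 (valence 4) → 0 H
  atom 10: C, bond orders sum to 4 (valence 4) → 0 H
  atom 11: O, bond orders sum to 2 (valence 2) → 0 H
  atom 12: C, bond orders sum to 1 (valence 4) → 3 H
  atom 13: C, bond orders sum to 4 (valence 4) → 0 H
  atom 14: Cl (halogen, monovalent) → 0 H
  atom 15: C, bond orders sum to 4 (valence 4) → 0 H
  atom 16: N, bond orders sum to 1 (valence 3) → 2 H
Totals → C:11, H:11, Cl:1, N:2, O:1, S:1.

C11H11ClN2OS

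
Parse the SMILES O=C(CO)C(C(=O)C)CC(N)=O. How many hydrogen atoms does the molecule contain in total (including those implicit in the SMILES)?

Walk through each heavy atom and fill implicit hydrogens from standard valence (C 4, N 3, O 2, S 2, halogen 1):
  atom 1: O, bond orders sum to 2 (valence 2) → 0 H
  atom 2: C, bond orders sum to 4 (valence 4) → 0 H
  atom 3: C, bond orders sum to 2 (valence 4) → 2 H
  atom 4: O, bond orders sum to 1 (valence 2) → 1 H
  atom 5: C, bond orders sum to 3 (valence 4) → 1 H
  atom 6: C, bond orders sum to 4 (valence 4) → 0 H
  atom 7: O, bond orders sum to 2 (valence 2) → 0 H
  atom 8: C, bond orders sum to 1 (valence 4) → 3 H
  atom 9: C, bond orders sum to 2 (valence 4) → 2 H
  atom 10: C, bond orders sum to 4 (valence 4) → 0 H
  atom 11: N, bond orders sum to 1 (valence 3) → 2 H
  atom 12: O, bond orders sum to 2 (valence 2) → 0 H
Total hydrogens: 11.

11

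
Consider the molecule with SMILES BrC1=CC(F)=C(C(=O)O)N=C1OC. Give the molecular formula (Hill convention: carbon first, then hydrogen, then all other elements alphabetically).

Walk through each heavy atom and fill implicit hydrogens from standard valence (C 4, N 3, O 2, S 2, halogen 1):
  atom 1: Br (halogen, monovalent) → 0 H
  atom 2: C, bond orders sum to 4 (valence 4) → 0 H
  atom 3: C, bond orders sum to 3 (valence 4) → 1 H
  atom 4: C, bond orders sum to 4 (valence 4) → 0 H
  atom 5: F (halogen, monovalent) → 0 H
  atom 6: C, bond orders sum to 4 (valence 4) → 0 H
  atom 7: C, bond orders sum to 4 (valence 4) → 0 H
  atom 8: O, bond orders sum to 2 (valence 2) → 0 H
  atom 9: O, bond orders sum to 1 (valence 2) → 1 H
  atom 10: N, bond orders sum to 3 (valence 3) → 0 H
  atom 11: C, bond orders sum to 4 (valence 4) → 0 H
  atom 12: O, bond orders sum to 2 (valence 2) → 0 H
  atom 13: C, bond orders sum to 1 (valence 4) → 3 H
Totals → C:7, H:5, Br:1, F:1, N:1, O:3.
In Hill order: C7H5BrFNO3.

C7H5BrFNO3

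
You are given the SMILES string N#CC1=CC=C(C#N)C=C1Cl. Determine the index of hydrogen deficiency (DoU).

Degree of unsaturation = (number of rings) + (number of π bonds).
Ring closures in the SMILES: 1.
π bonds: 3 double bonds (each 1 DoU), 2 triple bonds (each 2 DoU) → 7 DoU from unsaturation.
Total DoU = 1 + 7 = 8.

8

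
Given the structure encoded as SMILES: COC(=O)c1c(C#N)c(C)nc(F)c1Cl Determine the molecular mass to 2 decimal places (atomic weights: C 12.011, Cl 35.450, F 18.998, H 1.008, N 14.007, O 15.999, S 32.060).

First, the molecular formula is C9H6ClFN2O2 (counting implicit H from valence).
  C: 9 × 12.011 = 108.099
  Cl: 1 × 35.450 = 35.450
  F: 1 × 18.998 = 18.998
  H: 6 × 1.008 = 6.048
  N: 2 × 14.007 = 28.014
  O: 2 × 15.999 = 31.998
Sum: 9×12.011 + 1×35.450 + 1×18.998 + 6×1.008 + 2×14.007 + 2×15.999 = 228.607 → 228.61 g/mol.

228.61 g/mol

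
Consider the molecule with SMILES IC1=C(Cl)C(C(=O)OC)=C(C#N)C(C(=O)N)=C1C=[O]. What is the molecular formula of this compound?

C11H6ClIN2O4

Walk through each heavy atom and fill implicit hydrogens from standard valence (C 4, N 3, O 2, S 2, halogen 1):
  atom 1: I (halogen, monovalent) → 0 H
  atom 2: C, bond orders sum to 4 (valence 4) → 0 H
  atom 3: C, bond orders sum to 4 (valence 4) → 0 H
  atom 4: Cl (halogen, monovalent) → 0 H
  atom 5: C, bond orders sum to 4 (valence 4) → 0 H
  atom 6: C, bond orders sum to 4 (valence 4) → 0 H
  atom 7: O, bond orders sum to 2 (valence 2) → 0 H
  atom 8: O, bond orders sum to 2 (valence 2) → 0 H
  atom 9: C, bond orders sum to 1 (valence 4) → 3 H
  atom 10: C, bond orders sum to 4 (valence 4) → 0 H
  atom 11: C, bond orders sum to 4 (valence 4) → 0 H
  atom 12: N, bond orders sum to 3 (valence 3) → 0 H
  atom 13: C, bond orders sum to 4 (valence 4) → 0 H
  atom 14: C, bond orders sum to 4 (valence 4) → 0 H
  atom 15: O, bond orders sum to 2 (valence 2) → 0 H
  atom 16: N, bond orders sum to 1 (valence 3) → 2 H
  atom 17: C, bond orders sum to 4 (valence 4) → 0 H
  atom 18: C, bond orders sum to 3 (valence 4) → 1 H
  atom 19: O with explicit H count 0
Totals → C:11, H:6, Cl:1, I:1, N:2, O:4.
In Hill order: C11H6ClIN2O4.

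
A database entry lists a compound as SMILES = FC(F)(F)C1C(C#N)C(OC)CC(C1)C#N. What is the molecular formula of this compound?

C10H11F3N2O

Walk through each heavy atom and fill implicit hydrogens from standard valence (C 4, N 3, O 2, S 2, halogen 1):
  atom 1: F (halogen, monovalent) → 0 H
  atom 2: C, bond orders sum to 4 (valence 4) → 0 H
  atom 3: F (halogen, monovalent) → 0 H
  atom 4: F (halogen, monovalent) → 0 H
  atom 5: C, bond orders sum to 3 (valence 4) → 1 H
  atom 6: C, bond orders sum to 3 (valence 4) → 1 H
  atom 7: C, bond orders sum to 4 (valence 4) → 0 H
  atom 8: N, bond orders sum to 3 (valence 3) → 0 H
  atom 9: C, bond orders sum to 3 (valence 4) → 1 H
  atom 10: O, bond orders sum to 2 (valence 2) → 0 H
  atom 11: C, bond orders sum to 1 (valence 4) → 3 H
  atom 12: C, bond orders sum to 2 (valence 4) → 2 H
  atom 13: C, bond orders sum to 3 (valence 4) → 1 H
  atom 14: C, bond orders sum to 2 (valence 4) → 2 H
  atom 15: C, bond orders sum to 4 (valence 4) → 0 H
  atom 16: N, bond orders sum to 3 (valence 3) → 0 H
Totals → C:10, H:11, F:3, N:2, O:1.
In Hill order: C10H11F3N2O.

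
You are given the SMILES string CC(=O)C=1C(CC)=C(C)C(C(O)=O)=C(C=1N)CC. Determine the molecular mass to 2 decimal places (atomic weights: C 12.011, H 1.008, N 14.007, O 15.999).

249.31 g/mol

First, the molecular formula is C14H19NO3 (counting implicit H from valence).
  C: 14 × 12.011 = 168.154
  H: 19 × 1.008 = 19.152
  N: 1 × 14.007 = 14.007
  O: 3 × 15.999 = 47.997
Sum: 14×12.011 + 19×1.008 + 1×14.007 + 3×15.999 = 249.310 → 249.31 g/mol.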